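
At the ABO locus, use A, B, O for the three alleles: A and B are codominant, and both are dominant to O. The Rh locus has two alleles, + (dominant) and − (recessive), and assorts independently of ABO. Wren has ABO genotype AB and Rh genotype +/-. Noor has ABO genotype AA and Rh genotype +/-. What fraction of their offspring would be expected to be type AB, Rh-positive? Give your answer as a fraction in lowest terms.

3/8

ABO cross AB × AA → offspring phenotypes: 1/2 A, 1/2 AB.
Rh cross +/- × +/- → 3/4 Rh+, 1/4 Rh-.
Independent loci: P(type AB, Rh-positive) = 1/2 × 3/4 = 3/8.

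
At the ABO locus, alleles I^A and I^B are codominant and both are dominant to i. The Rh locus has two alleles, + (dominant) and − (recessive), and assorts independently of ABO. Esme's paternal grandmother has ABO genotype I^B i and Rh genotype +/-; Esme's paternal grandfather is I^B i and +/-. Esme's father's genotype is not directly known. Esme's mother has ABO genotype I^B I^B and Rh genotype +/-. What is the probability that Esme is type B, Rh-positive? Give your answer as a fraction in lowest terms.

Esme's father's ABO genotype from I^B i × I^B i: 1/4 I^B I^B, 1/2 I^B i, 1/4 i i.
Crossing each possibility with the mother I^B I^B and summing P(type B): 1/4·1 + 1/2·1 + 1/4·1 = 1.
Similarly for Rh via the father's Rh distribution: P(Rh+) = 3/4.
Independent loci: 1 × 3/4 = 3/4.

3/4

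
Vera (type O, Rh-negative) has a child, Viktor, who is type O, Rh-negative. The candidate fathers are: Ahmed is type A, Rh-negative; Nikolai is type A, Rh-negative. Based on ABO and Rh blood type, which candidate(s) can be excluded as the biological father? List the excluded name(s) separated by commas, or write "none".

A candidate is excluded only if no genotype consistent with his phenotype could produce a type O, Rh-negative child with a type O, Rh-negative mother.
Every candidate has at least one consistent genotype combination, so none can be excluded.

none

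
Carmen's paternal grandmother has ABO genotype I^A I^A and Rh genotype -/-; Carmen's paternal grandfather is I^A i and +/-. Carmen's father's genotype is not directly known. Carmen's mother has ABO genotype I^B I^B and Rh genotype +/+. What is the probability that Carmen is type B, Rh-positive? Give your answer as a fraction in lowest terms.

1/4

Carmen's father's ABO genotype from I^A I^A × I^A i: 1/2 I^A I^A, 1/2 I^A i.
Crossing each possibility with the mother I^B I^B and summing P(type B): 1/2·0 + 1/2·1/2 = 1/4.
Similarly for Rh via the father's Rh distribution: P(Rh+) = 1.
Independent loci: 1/4 × 1 = 1/4.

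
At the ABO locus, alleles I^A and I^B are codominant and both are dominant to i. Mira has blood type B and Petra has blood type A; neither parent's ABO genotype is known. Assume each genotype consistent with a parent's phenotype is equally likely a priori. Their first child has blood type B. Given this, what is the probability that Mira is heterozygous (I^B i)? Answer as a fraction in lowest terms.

Possible genotypes: Mira ∈ {I^B I^B, I^B i}; Petra ∈ {I^A I^A, I^A i}.
Weight each parental genotype pair by prior × P(type-B child):
  I^B I^B × I^A i: posterior weight 2/3.
  I^B i × I^A i: posterior weight 1/3.
Sum the posterior weight over pairs where Mira is I^B i: 1/3.

1/3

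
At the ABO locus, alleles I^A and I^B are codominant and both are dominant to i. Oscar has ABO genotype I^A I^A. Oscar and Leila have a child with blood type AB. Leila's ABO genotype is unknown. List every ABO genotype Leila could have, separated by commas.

For each candidate genotype of Leila, check whether crossing it with I^A I^A can produce every observed child phenotype.
  I^A I^A → possible child types {A} ✗
  I^A I^B → possible child types {A, AB} ✓
  I^A i → possible child types {A} ✗
  I^B I^B → possible child types {AB} ✓
  I^B i → possible child types {A, AB} ✓
  i i → possible child types {A} ✗

I^A I^B, I^B I^B, I^B i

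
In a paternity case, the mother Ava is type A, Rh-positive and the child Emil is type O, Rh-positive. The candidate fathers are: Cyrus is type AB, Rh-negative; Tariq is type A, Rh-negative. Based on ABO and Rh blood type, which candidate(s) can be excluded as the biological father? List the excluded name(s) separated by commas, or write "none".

Cyrus

A candidate is excluded only if no genotype consistent with his phenotype could produce a type O, Rh-positive child with a type A, Rh-positive mother.
Cyrus (type AB, Rh-): no genotype consistent with that phenotype can produce a type-O Rh+ child with a type-A mother.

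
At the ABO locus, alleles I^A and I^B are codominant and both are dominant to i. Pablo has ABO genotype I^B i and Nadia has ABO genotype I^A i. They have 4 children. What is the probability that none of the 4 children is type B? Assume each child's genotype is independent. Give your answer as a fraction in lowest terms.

ABO cross I^B i × I^A i → 1/4 O, 1/4 A, 1/4 B, 1/4 AB.
So P(type B) = 1/4 per child.
P(not type B) = 3/4 for one child; (3/4)^4 = 81/256.

81/256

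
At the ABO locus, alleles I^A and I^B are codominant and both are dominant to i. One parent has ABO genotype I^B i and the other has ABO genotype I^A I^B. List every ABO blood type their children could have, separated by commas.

Gametes from I^B i × I^A I^B give offspring ABO genotypes I^A I^B, I^A i, I^B I^B, I^B i, i.e. phenotypes A, B, AB.

A, B, AB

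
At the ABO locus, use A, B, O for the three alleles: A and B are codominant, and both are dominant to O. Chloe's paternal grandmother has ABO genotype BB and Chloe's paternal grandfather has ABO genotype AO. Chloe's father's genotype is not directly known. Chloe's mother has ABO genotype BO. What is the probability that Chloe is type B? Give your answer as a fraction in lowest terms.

Chloe's father's ABO genotype from BB × AO: 1/2 AB, 1/2 BO.
Crossing each possibility with the mother BO and summing P(type B): 1/2·1/2 + 1/2·3/4 = 5/8.

5/8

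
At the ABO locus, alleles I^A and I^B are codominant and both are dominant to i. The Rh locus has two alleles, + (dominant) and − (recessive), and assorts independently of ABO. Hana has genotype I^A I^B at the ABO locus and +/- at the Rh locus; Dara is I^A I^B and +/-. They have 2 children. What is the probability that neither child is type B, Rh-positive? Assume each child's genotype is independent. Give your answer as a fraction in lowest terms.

ABO cross I^A I^B × I^A I^B → 1/4 A, 1/4 B, 1/2 AB.
Rh cross +/- × +/- → 3/4 Rh+, 1/4 Rh-; so P(type B, Rh-positive) = 1/4 × 3/4 = 3/16 per child.
P(not type B, Rh-positive) = 13/16 for one child; (13/16)^2 = 169/256.

169/256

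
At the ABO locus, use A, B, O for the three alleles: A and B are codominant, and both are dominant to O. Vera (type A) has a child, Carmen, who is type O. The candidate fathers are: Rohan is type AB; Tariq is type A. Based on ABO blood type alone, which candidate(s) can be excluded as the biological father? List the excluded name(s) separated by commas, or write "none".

A candidate is excluded only if no genotype consistent with his phenotype could produce a type O child with a type A mother.
Rohan (type AB): no genotype consistent with that phenotype can produce a type-O child with a type-A mother.

Rohan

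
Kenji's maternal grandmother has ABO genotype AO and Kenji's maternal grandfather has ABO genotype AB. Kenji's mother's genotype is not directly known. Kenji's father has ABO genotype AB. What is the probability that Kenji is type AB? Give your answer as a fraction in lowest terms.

Kenji's mother's ABO genotype from AO × AB: 1/4 AA, 1/4 AB, 1/4 AO, 1/4 BO.
Crossing each possibility with the father AB and summing P(type AB): 1/4·1/2 + 1/4·1/2 + 1/4·1/4 + 1/4·1/4 = 3/8.

3/8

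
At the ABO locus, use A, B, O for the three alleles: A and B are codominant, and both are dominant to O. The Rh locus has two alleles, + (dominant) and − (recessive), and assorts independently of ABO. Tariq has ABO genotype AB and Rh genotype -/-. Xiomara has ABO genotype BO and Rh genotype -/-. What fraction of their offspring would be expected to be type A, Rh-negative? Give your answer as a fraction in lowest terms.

ABO cross AB × BO → offspring phenotypes: 1/4 A, 1/2 B, 1/4 AB.
Rh cross -/- × -/- → 1 Rh-.
Independent loci: P(type A, Rh-negative) = 1/4 × 1 = 1/4.

1/4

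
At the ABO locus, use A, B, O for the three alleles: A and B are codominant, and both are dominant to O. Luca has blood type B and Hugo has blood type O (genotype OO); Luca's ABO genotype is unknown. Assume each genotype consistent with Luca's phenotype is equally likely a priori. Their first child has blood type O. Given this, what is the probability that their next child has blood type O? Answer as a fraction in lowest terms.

1/2

Possible genotypes: Luca ∈ {BB, BO}; Hugo ∈ {OO}.
Weight each parental genotype pair by prior × P(type-O child):
  BO × OO: posterior weight 1; P(next child type O) = 1/2.
Weighted sum = 1/2.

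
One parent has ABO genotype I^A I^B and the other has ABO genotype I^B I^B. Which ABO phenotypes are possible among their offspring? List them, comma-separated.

B, AB

Gametes from I^A I^B × I^B I^B give offspring ABO genotypes I^A I^B, I^B I^B, i.e. phenotypes B, AB.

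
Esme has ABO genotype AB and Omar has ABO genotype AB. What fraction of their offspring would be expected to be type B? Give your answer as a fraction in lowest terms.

ABO cross AB × AB → offspring phenotypes: 1/4 A, 1/4 B, 1/2 AB.
So P(type B) = 1/4.

1/4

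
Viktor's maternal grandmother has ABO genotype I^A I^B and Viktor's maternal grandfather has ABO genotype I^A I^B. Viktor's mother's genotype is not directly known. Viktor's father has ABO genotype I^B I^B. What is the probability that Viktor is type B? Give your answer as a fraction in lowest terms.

1/2

Viktor's mother's ABO genotype from I^A I^B × I^A I^B: 1/4 I^A I^A, 1/2 I^A I^B, 1/4 I^B I^B.
Crossing each possibility with the father I^B I^B and summing P(type B): 1/4·0 + 1/2·1/2 + 1/4·1 = 1/2.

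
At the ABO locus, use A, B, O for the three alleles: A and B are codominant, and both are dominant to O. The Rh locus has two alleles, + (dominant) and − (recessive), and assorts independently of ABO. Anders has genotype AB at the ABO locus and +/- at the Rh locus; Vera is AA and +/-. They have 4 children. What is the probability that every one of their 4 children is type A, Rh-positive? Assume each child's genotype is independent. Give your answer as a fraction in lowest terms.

ABO cross AB × AA → 1/2 A, 1/2 AB.
Rh cross +/- × +/- → 3/4 Rh+, 1/4 Rh-; so P(type A, Rh-positive) = 1/2 × 3/4 = 3/8 per child.
All 4 independent: (3/8)^4 = 81/4096.

81/4096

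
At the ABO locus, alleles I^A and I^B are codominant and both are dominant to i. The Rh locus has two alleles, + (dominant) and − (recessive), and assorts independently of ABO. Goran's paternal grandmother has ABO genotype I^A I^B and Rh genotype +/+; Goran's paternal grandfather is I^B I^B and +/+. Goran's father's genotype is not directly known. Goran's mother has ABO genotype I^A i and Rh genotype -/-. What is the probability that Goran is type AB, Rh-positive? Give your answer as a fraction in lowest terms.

Goran's father's ABO genotype from I^A I^B × I^B I^B: 1/2 I^A I^B, 1/2 I^B I^B.
Crossing each possibility with the mother I^A i and summing P(type AB): 1/2·1/4 + 1/2·1/2 = 3/8.
Similarly for Rh via the father's Rh distribution: P(Rh+) = 1.
Independent loci: 3/8 × 1 = 3/8.

3/8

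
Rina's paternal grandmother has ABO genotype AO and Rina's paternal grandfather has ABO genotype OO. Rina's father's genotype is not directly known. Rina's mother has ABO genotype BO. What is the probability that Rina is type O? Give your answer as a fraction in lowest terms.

3/8

Rina's father's ABO genotype from AO × OO: 1/2 AO, 1/2 OO.
Crossing each possibility with the mother BO and summing P(type O): 1/2·1/4 + 1/2·1/2 = 3/8.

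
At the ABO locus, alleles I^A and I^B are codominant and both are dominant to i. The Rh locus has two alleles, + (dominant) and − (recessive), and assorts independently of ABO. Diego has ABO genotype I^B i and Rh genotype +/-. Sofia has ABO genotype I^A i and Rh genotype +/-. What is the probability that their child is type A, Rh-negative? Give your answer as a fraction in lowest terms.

1/16

ABO cross I^B i × I^A i → offspring phenotypes: 1/4 O, 1/4 A, 1/4 B, 1/4 AB.
Rh cross +/- × +/- → 3/4 Rh+, 1/4 Rh-.
Independent loci: P(type A, Rh-negative) = 1/4 × 1/4 = 1/16.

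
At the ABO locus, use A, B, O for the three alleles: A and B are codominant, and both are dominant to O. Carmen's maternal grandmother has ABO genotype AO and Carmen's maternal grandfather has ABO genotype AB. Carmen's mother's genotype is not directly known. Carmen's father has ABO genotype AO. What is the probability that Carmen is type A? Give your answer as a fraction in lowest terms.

Carmen's mother's ABO genotype from AO × AB: 1/4 AA, 1/4 AB, 1/4 AO, 1/4 BO.
Crossing each possibility with the father AO and summing P(type A): 1/4·1 + 1/4·1/2 + 1/4·3/4 + 1/4·1/4 = 5/8.

5/8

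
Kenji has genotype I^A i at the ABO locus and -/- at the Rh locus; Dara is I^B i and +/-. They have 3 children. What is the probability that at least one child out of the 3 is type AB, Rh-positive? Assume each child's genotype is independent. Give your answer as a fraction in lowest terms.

169/512

ABO cross I^A i × I^B i → 1/4 O, 1/4 A, 1/4 B, 1/4 AB.
Rh cross -/- × +/- → 1/2 Rh+, 1/2 Rh-; so P(type AB, Rh-positive) = 1/4 × 1/2 = 1/8 per child.
P(none) = (7/8)^3 = 343/512; P(at least one) = 1 − 343/512 = 169/512.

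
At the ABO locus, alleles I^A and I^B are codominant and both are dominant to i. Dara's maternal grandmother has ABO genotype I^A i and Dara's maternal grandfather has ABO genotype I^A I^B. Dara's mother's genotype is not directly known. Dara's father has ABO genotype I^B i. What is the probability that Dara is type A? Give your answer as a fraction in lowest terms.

1/4

Dara's mother's ABO genotype from I^A i × I^A I^B: 1/4 I^A I^A, 1/4 I^A I^B, 1/4 I^A i, 1/4 I^B i.
Crossing each possibility with the father I^B i and summing P(type A): 1/4·1/2 + 1/4·1/4 + 1/4·1/4 + 1/4·0 = 1/4.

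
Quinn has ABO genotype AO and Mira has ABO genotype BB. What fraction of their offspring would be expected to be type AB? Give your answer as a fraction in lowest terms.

ABO cross AO × BB → offspring phenotypes: 1/2 B, 1/2 AB.
So P(type AB) = 1/2.

1/2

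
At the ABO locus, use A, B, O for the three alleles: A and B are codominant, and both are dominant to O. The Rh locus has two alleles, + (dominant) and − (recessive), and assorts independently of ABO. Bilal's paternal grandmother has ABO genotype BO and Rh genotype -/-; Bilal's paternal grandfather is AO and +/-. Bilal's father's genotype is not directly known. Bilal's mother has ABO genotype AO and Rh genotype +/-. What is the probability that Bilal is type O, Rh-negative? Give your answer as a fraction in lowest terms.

3/32

Bilal's father's ABO genotype from BO × AO: 1/4 AB, 1/4 AO, 1/4 BO, 1/4 OO.
Crossing each possibility with the mother AO and summing P(type O): 1/4·0 + 1/4·1/4 + 1/4·1/4 + 1/4·1/2 = 1/4.
Similarly for Rh via the father's Rh distribution: P(Rh-) = 3/8.
Independent loci: 1/4 × 3/8 = 3/32.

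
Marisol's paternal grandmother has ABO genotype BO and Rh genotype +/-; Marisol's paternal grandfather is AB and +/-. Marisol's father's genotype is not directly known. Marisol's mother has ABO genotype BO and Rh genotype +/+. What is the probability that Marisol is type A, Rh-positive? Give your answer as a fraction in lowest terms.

1/8

Marisol's father's ABO genotype from BO × AB: 1/4 AB, 1/4 AO, 1/4 BB, 1/4 BO.
Crossing each possibility with the mother BO and summing P(type A): 1/4·1/4 + 1/4·1/4 + 1/4·0 + 1/4·0 = 1/8.
Similarly for Rh via the father's Rh distribution: P(Rh+) = 1.
Independent loci: 1/8 × 1 = 1/8.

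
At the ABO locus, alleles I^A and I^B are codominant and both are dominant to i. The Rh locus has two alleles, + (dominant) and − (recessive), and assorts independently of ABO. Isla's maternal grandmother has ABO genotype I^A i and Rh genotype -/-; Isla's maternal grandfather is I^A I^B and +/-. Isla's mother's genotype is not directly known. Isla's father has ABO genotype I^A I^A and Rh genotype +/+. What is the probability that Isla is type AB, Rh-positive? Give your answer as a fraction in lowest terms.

Isla's mother's ABO genotype from I^A i × I^A I^B: 1/4 I^A I^A, 1/4 I^A I^B, 1/4 I^A i, 1/4 I^B i.
Crossing each possibility with the father I^A I^A and summing P(type AB): 1/4·0 + 1/4·1/2 + 1/4·0 + 1/4·1/2 = 1/4.
Similarly for Rh via the mother's Rh distribution: P(Rh+) = 1.
Independent loci: 1/4 × 1 = 1/4.

1/4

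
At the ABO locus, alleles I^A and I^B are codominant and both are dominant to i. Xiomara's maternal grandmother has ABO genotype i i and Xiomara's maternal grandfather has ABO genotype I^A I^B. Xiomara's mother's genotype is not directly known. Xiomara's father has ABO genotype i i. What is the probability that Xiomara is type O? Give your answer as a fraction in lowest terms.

1/2

Xiomara's mother's ABO genotype from i i × I^A I^B: 1/2 I^A i, 1/2 I^B i.
Crossing each possibility with the father i i and summing P(type O): 1/2·1/2 + 1/2·1/2 = 1/2.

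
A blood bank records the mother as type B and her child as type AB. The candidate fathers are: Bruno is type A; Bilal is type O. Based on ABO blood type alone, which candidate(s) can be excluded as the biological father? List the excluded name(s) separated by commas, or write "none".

Bilal

A candidate is excluded only if no genotype consistent with his phenotype could produce a type AB child with a type B mother.
Bilal (type O): no genotype consistent with that phenotype can produce a type-AB child with a type-B mother.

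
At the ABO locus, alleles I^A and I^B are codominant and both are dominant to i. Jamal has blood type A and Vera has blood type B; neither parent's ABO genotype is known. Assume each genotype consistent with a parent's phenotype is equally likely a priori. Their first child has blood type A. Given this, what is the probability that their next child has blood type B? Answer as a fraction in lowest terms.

Possible genotypes: Jamal ∈ {I^A I^A, I^A i}; Vera ∈ {I^B I^B, I^B i}.
Weight each parental genotype pair by prior × P(type-A child):
  I^A I^A × I^B i: posterior weight 2/3; P(next child type B) = 0.
  I^A i × I^B i: posterior weight 1/3; P(next child type B) = 1/4.
Weighted sum = 1/12.

1/12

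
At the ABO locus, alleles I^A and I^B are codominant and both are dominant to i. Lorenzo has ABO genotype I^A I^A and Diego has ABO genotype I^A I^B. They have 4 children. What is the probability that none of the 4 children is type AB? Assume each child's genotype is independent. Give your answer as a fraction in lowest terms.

ABO cross I^A I^A × I^A I^B → 1/2 A, 1/2 AB.
So P(type AB) = 1/2 per child.
P(not type AB) = 1/2 for one child; (1/2)^4 = 1/16.

1/16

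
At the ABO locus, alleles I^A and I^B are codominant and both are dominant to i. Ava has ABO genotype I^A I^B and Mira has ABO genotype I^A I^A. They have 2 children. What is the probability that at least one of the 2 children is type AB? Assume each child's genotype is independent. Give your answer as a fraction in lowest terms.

3/4

ABO cross I^A I^B × I^A I^A → 1/2 A, 1/2 AB.
So P(type AB) = 1/2 per child.
P(none) = (1/2)^2 = 1/4; P(at least one) = 1 − 1/4 = 3/4.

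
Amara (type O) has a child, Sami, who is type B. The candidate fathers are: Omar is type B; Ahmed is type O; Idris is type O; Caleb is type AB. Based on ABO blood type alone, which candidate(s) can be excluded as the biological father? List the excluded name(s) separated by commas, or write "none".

A candidate is excluded only if no genotype consistent with his phenotype could produce a type B child with a type O mother.
Ahmed (type O): no genotype consistent with that phenotype can produce a type-B child with a type-O mother.
Idris (type O): no genotype consistent with that phenotype can produce a type-B child with a type-O mother.

Ahmed, Idris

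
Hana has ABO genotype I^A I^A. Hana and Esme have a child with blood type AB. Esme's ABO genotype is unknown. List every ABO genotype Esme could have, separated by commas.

For each candidate genotype of Esme, check whether crossing it with I^A I^A can produce every observed child phenotype.
  I^A I^A → possible child types {A} ✗
  I^A I^B → possible child types {A, AB} ✓
  I^A i → possible child types {A} ✗
  I^B I^B → possible child types {AB} ✓
  I^B i → possible child types {A, AB} ✓
  i i → possible child types {A} ✗

I^A I^B, I^B I^B, I^B i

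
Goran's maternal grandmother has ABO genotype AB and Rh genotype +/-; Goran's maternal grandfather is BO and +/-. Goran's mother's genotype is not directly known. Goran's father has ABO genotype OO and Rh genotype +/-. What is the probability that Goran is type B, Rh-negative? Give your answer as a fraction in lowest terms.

Goran's mother's ABO genotype from AB × BO: 1/4 AB, 1/4 AO, 1/4 BB, 1/4 BO.
Crossing each possibility with the father OO and summing P(type B): 1/4·1/2 + 1/4·0 + 1/4·1 + 1/4·1/2 = 1/2.
Similarly for Rh via the mother's Rh distribution: P(Rh-) = 1/4.
Independent loci: 1/2 × 1/4 = 1/8.

1/8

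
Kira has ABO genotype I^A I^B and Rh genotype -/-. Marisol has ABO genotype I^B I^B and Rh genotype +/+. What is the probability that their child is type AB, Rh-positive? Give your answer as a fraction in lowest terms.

1/2

ABO cross I^A I^B × I^B I^B → offspring phenotypes: 1/2 B, 1/2 AB.
Rh cross -/- × +/+ → 1 Rh+.
Independent loci: P(type AB, Rh-positive) = 1/2 × 1 = 1/2.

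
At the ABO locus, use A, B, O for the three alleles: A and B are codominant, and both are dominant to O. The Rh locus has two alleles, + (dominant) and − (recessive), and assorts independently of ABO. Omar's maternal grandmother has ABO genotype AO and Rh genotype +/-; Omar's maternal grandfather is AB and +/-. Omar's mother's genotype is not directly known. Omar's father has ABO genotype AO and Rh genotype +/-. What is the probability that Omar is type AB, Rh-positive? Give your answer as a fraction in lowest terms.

Omar's mother's ABO genotype from AO × AB: 1/4 AA, 1/4 AB, 1/4 AO, 1/4 BO.
Crossing each possibility with the father AO and summing P(type AB): 1/4·0 + 1/4·1/4 + 1/4·0 + 1/4·1/4 = 1/8.
Similarly for Rh via the mother's Rh distribution: P(Rh+) = 3/4.
Independent loci: 1/8 × 3/4 = 3/32.

3/32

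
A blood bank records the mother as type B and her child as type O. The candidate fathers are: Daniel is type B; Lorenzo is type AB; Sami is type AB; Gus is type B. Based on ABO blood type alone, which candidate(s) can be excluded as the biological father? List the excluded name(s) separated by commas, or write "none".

A candidate is excluded only if no genotype consistent with his phenotype could produce a type O child with a type B mother.
Lorenzo (type AB): no genotype consistent with that phenotype can produce a type-O child with a type-B mother.
Sami (type AB): no genotype consistent with that phenotype can produce a type-O child with a type-B mother.

Lorenzo, Sami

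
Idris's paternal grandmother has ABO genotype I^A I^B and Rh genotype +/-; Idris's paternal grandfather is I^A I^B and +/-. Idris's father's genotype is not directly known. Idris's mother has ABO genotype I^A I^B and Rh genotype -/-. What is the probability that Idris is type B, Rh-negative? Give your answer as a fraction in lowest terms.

Idris's father's ABO genotype from I^A I^B × I^A I^B: 1/4 I^A I^A, 1/2 I^A I^B, 1/4 I^B I^B.
Crossing each possibility with the mother I^A I^B and summing P(type B): 1/4·0 + 1/2·1/4 + 1/4·1/2 = 1/4.
Similarly for Rh via the father's Rh distribution: P(Rh-) = 1/2.
Independent loci: 1/4 × 1/2 = 1/8.

1/8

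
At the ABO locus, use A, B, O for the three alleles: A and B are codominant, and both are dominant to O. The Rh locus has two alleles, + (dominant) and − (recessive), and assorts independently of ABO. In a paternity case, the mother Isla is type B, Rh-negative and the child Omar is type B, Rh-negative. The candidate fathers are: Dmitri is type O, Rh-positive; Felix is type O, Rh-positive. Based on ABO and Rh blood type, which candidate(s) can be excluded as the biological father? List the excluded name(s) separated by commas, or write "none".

A candidate is excluded only if no genotype consistent with his phenotype could produce a type B, Rh-negative child with a type B, Rh-negative mother.
Every candidate has at least one consistent genotype combination, so none can be excluded.

none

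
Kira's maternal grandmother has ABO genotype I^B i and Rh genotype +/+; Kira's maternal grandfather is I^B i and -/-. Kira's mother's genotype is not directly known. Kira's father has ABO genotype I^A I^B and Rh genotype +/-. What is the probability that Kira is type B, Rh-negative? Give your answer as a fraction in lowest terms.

Kira's mother's ABO genotype from I^B i × I^B i: 1/4 I^B I^B, 1/2 I^B i, 1/4 i i.
Crossing each possibility with the father I^A I^B and summing P(type B): 1/4·1/2 + 1/2·1/2 + 1/4·1/2 = 1/2.
Similarly for Rh via the mother's Rh distribution: P(Rh-) = 1/4.
Independent loci: 1/2 × 1/4 = 1/8.

1/8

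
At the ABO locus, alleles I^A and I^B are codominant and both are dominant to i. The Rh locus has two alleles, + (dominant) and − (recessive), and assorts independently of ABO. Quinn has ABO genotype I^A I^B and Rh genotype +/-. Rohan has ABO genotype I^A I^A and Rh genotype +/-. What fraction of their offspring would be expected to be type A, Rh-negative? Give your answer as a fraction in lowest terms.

ABO cross I^A I^B × I^A I^A → offspring phenotypes: 1/2 A, 1/2 AB.
Rh cross +/- × +/- → 3/4 Rh+, 1/4 Rh-.
Independent loci: P(type A, Rh-negative) = 1/2 × 1/4 = 1/8.

1/8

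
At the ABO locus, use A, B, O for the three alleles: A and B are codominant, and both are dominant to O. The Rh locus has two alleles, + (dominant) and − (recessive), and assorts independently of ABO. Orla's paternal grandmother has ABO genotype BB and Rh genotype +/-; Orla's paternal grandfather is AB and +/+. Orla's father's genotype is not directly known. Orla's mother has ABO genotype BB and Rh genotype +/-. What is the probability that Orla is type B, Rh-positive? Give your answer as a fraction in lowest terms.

Orla's father's ABO genotype from BB × AB: 1/2 AB, 1/2 BB.
Crossing each possibility with the mother BB and summing P(type B): 1/2·1/2 + 1/2·1 = 3/4.
Similarly for Rh via the father's Rh distribution: P(Rh+) = 7/8.
Independent loci: 3/4 × 7/8 = 21/32.

21/32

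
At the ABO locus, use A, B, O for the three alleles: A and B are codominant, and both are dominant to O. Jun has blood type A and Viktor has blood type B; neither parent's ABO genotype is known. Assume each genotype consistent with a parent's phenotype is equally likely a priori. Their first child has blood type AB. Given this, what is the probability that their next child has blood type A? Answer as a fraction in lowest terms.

Possible genotypes: Jun ∈ {AA, AO}; Viktor ∈ {BB, BO}.
Weight each parental genotype pair by prior × P(type-AB child):
  AA × BB: posterior weight 4/9; P(next child type A) = 0.
  AA × BO: posterior weight 2/9; P(next child type A) = 1/2.
  AO × BB: posterior weight 2/9; P(next child type A) = 0.
  AO × BO: posterior weight 1/9; P(next child type A) = 1/4.
Weighted sum = 5/36.

5/36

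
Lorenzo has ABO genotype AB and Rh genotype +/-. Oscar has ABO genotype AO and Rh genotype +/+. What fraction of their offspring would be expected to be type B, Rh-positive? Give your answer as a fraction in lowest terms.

1/4

ABO cross AB × AO → offspring phenotypes: 1/2 A, 1/4 B, 1/4 AB.
Rh cross +/- × +/+ → 1 Rh+.
Independent loci: P(type B, Rh-positive) = 1/4 × 1 = 1/4.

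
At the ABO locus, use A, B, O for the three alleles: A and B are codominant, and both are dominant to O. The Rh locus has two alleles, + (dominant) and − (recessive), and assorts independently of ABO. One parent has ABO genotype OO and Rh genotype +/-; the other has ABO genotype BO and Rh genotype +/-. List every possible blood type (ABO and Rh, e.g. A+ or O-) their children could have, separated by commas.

O+, O-, B+, B-

Gametes from OO × BO give offspring ABO genotypes BO, OO, i.e. phenotypes O, B.
Rh cross +/- × +/- → phenotypes Rh+, Rh-.
Combining independently: O+, O-, B+, B-.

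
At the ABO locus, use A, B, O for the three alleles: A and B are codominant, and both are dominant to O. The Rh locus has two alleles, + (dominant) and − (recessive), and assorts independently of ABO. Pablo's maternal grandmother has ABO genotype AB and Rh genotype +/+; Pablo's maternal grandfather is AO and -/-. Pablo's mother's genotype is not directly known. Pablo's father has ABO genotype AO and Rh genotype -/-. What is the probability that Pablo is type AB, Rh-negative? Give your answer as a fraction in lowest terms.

1/16

Pablo's mother's ABO genotype from AB × AO: 1/4 AA, 1/4 AB, 1/4 AO, 1/4 BO.
Crossing each possibility with the father AO and summing P(type AB): 1/4·0 + 1/4·1/4 + 1/4·0 + 1/4·1/4 = 1/8.
Similarly for Rh via the mother's Rh distribution: P(Rh-) = 1/2.
Independent loci: 1/8 × 1/2 = 1/16.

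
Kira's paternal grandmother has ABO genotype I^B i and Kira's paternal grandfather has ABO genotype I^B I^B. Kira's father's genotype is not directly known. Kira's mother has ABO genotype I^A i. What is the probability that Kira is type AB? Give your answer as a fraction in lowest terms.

3/8

Kira's father's ABO genotype from I^B i × I^B I^B: 1/2 I^B I^B, 1/2 I^B i.
Crossing each possibility with the mother I^A i and summing P(type AB): 1/2·1/2 + 1/2·1/4 = 3/8.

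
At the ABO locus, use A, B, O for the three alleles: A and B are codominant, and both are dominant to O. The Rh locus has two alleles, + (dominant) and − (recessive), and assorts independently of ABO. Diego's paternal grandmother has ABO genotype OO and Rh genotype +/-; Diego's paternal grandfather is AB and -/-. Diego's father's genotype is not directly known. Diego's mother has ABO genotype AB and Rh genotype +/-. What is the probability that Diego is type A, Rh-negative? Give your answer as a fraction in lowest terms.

Diego's father's ABO genotype from OO × AB: 1/2 AO, 1/2 BO.
Crossing each possibility with the mother AB and summing P(type A): 1/2·1/2 + 1/2·1/4 = 3/8.
Similarly for Rh via the father's Rh distribution: P(Rh-) = 3/8.
Independent loci: 3/8 × 3/8 = 9/64.

9/64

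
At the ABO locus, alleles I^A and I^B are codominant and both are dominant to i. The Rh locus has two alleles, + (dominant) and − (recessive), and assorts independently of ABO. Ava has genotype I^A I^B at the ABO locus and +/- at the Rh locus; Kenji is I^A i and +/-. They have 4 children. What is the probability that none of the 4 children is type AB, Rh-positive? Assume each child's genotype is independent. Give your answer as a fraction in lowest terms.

28561/65536

ABO cross I^A I^B × I^A i → 1/2 A, 1/4 B, 1/4 AB.
Rh cross +/- × +/- → 3/4 Rh+, 1/4 Rh-; so P(type AB, Rh-positive) = 1/4 × 3/4 = 3/16 per child.
P(not type AB, Rh-positive) = 13/16 for one child; (13/16)^4 = 28561/65536.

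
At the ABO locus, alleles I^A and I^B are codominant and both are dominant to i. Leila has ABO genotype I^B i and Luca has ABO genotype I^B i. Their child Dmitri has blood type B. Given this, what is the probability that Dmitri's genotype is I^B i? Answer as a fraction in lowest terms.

Cross I^B i × I^B i → 1/4 I^B I^B, 1/2 I^B i, 1/4 i i.
Type-B genotypes among offspring: I^B I^B (1/4), I^B i (1/2); total 3/4.
P(I^B i | type B) = (1/2) / (3/4) = 2/3.

2/3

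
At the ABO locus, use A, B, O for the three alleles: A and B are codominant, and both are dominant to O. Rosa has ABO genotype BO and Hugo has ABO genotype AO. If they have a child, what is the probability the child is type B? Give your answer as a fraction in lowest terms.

ABO cross BO × AO → offspring phenotypes: 1/4 O, 1/4 A, 1/4 B, 1/4 AB.
So P(type B) = 1/4.

1/4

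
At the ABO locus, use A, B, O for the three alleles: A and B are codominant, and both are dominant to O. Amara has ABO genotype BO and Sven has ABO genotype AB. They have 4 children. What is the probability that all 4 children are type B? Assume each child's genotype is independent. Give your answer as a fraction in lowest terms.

1/16

ABO cross BO × AB → 1/4 A, 1/2 B, 1/4 AB.
So P(type B) = 1/2 per child.
All 4 independent: (1/2)^4 = 1/16.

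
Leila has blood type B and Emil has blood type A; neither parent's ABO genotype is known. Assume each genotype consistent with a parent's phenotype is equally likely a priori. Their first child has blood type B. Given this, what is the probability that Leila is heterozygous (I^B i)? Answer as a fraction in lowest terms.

Possible genotypes: Leila ∈ {I^B I^B, I^B i}; Emil ∈ {I^A I^A, I^A i}.
Weight each parental genotype pair by prior × P(type-B child):
  I^B I^B × I^A i: posterior weight 2/3.
  I^B i × I^A i: posterior weight 1/3.
Sum the posterior weight over pairs where Leila is I^B i: 1/3.

1/3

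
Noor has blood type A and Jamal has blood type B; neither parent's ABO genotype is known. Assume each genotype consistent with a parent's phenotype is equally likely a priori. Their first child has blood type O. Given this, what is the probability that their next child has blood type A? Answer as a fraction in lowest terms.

1/4

Possible genotypes: Noor ∈ {I^A I^A, I^A i}; Jamal ∈ {I^B I^B, I^B i}.
Weight each parental genotype pair by prior × P(type-O child):
  I^A i × I^B i: posterior weight 1; P(next child type A) = 1/4.
Weighted sum = 1/4.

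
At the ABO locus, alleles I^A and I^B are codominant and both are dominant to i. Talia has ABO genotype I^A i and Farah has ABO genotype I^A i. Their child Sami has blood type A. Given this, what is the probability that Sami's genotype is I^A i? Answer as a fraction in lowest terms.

2/3

Cross I^A i × I^A i → 1/4 I^A I^A, 1/2 I^A i, 1/4 i i.
Type-A genotypes among offspring: I^A I^A (1/4), I^A i (1/2); total 3/4.
P(I^A i | type A) = (1/2) / (3/4) = 2/3.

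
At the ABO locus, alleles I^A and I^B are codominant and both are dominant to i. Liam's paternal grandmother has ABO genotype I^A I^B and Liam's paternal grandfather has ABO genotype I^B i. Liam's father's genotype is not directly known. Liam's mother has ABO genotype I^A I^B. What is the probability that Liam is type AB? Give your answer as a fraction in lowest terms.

Liam's father's ABO genotype from I^A I^B × I^B i: 1/4 I^A I^B, 1/4 I^A i, 1/4 I^B I^B, 1/4 I^B i.
Crossing each possibility with the mother I^A I^B and summing P(type AB): 1/4·1/2 + 1/4·1/4 + 1/4·1/2 + 1/4·1/4 = 3/8.

3/8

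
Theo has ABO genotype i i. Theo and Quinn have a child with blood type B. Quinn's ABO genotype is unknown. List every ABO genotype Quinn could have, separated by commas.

For each candidate genotype of Quinn, check whether crossing it with i i can produce every observed child phenotype.
  I^A I^A → possible child types {A} ✗
  I^A I^B → possible child types {A, B} ✓
  I^A i → possible child types {O, A} ✗
  I^B I^B → possible child types {B} ✓
  I^B i → possible child types {O, B} ✓
  i i → possible child types {O} ✗

I^A I^B, I^B I^B, I^B i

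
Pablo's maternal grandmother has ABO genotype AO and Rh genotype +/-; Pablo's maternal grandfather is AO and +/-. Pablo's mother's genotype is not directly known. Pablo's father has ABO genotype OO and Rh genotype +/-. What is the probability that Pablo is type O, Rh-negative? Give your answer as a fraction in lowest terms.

1/8

Pablo's mother's ABO genotype from AO × AO: 1/4 AA, 1/2 AO, 1/4 OO.
Crossing each possibility with the father OO and summing P(type O): 1/4·0 + 1/2·1/2 + 1/4·1 = 1/2.
Similarly for Rh via the mother's Rh distribution: P(Rh-) = 1/4.
Independent loci: 1/2 × 1/4 = 1/8.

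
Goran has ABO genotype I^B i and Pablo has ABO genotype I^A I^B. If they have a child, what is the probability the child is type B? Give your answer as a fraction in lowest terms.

1/2

ABO cross I^B i × I^A I^B → offspring phenotypes: 1/4 A, 1/2 B, 1/4 AB.
So P(type B) = 1/2.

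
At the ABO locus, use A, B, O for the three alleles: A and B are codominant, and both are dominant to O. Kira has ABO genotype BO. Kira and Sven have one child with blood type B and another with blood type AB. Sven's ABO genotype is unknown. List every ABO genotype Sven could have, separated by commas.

For each candidate genotype of Sven, check whether crossing it with BO can produce every observed child phenotype.
  AA → possible child types {A, AB} ✗
  AB → possible child types {A, B, AB} ✓
  AO → possible child types {O, A, B, AB} ✓
  BB → possible child types {B} ✗
  BO → possible child types {O, B} ✗
  OO → possible child types {O, B} ✗

AB, AO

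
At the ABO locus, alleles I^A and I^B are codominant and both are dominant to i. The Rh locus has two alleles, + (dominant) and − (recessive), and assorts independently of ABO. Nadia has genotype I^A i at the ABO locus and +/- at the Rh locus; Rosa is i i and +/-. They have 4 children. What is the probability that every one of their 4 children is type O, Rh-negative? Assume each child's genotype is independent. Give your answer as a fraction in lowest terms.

ABO cross I^A i × i i → 1/2 O, 1/2 A.
Rh cross +/- × +/- → 3/4 Rh+, 1/4 Rh-; so P(type O, Rh-negative) = 1/2 × 1/4 = 1/8 per child.
All 4 independent: (1/8)^4 = 1/4096.

1/4096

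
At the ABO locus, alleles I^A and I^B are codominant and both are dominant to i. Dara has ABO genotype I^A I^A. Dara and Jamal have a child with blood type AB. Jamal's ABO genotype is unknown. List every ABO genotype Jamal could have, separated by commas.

I^A I^B, I^B I^B, I^B i

For each candidate genotype of Jamal, check whether crossing it with I^A I^A can produce every observed child phenotype.
  I^A I^A → possible child types {A} ✗
  I^A I^B → possible child types {A, AB} ✓
  I^A i → possible child types {A} ✗
  I^B I^B → possible child types {AB} ✓
  I^B i → possible child types {A, AB} ✓
  i i → possible child types {A} ✗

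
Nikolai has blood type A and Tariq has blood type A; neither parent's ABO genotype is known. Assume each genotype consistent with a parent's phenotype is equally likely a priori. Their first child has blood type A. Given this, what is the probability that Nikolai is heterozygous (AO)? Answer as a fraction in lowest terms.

7/15

Possible genotypes: Nikolai ∈ {AA, AO}; Tariq ∈ {AA, AO}.
Weight each parental genotype pair by prior × P(type-A child):
  AA × AA: posterior weight 4/15.
  AA × AO: posterior weight 4/15.
  AO × AA: posterior weight 4/15.
  AO × AO: posterior weight 1/5.
Sum the posterior weight over pairs where Nikolai is AO: 7/15.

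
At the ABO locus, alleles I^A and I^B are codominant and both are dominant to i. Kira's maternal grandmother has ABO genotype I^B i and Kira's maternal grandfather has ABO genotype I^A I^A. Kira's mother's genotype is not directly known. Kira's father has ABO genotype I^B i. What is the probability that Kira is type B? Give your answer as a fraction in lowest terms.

3/8

Kira's mother's ABO genotype from I^B i × I^A I^A: 1/2 I^A I^B, 1/2 I^A i.
Crossing each possibility with the father I^B i and summing P(type B): 1/2·1/2 + 1/2·1/4 = 3/8.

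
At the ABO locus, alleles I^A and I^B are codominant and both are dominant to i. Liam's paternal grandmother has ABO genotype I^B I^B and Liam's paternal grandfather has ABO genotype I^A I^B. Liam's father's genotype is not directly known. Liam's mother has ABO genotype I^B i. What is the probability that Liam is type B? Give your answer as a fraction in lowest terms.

Liam's father's ABO genotype from I^B I^B × I^A I^B: 1/2 I^A I^B, 1/2 I^B I^B.
Crossing each possibility with the mother I^B i and summing P(type B): 1/2·1/2 + 1/2·1 = 3/4.

3/4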